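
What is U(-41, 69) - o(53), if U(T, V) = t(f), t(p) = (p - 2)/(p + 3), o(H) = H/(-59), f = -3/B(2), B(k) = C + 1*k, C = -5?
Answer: 153/236 ≈ 0.64830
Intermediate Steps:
B(k) = -5 + k (B(k) = -5 + 1*k = -5 + k)
f = 1 (f = -3/(-5 + 2) = -3/(-3) = -3*(-⅓) = 1)
o(H) = -H/59 (o(H) = H*(-1/59) = -H/59)
t(p) = (-2 + p)/(3 + p)
U(T, V) = -¼ (U(T, V) = (-2 + 1)/(3 + 1) = -1/4 = (¼)*(-1) = -¼)
U(-41, 69) - o(53) = -¼ - (-1)*53/59 = -¼ - 1*(-53/59) = -¼ + 53/59 = 153/236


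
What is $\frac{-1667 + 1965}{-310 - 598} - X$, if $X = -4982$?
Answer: $\frac{2261679}{454} \approx 4981.7$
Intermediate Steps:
$\frac{-1667 + 1965}{-310 - 598} - X = \frac{-1667 + 1965}{-310 - 598} - -4982 = \frac{298}{-908} + 4982 = 298 \left(- \frac{1}{908}\right) + 4982 = - \frac{149}{454} + 4982 = \frac{2261679}{454}$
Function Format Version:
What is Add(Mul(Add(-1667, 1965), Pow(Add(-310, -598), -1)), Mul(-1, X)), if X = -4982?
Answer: Rational(2261679, 454) ≈ 4981.7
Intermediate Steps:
Add(Mul(Add(-1667, 1965), Pow(Add(-310, -598), -1)), Mul(-1, X)) = Add(Mul(Add(-1667, 1965), Pow(Add(-310, -598), -1)), Mul(-1, -4982)) = Add(Mul(298, Pow(-908, -1)), 4982) = Add(Mul(298, Rational(-1, 908)), 4982) = Add(Rational(-149, 454), 4982) = Rational(2261679, 454)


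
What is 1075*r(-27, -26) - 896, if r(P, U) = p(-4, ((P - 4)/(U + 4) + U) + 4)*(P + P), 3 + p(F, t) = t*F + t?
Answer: -37539181/11 ≈ -3.4127e+6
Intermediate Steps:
p(F, t) = -3 + t + F*t (p(F, t) = -3 + (t*F + t) = -3 + (F*t + t) = -3 + (t + F*t) = -3 + t + F*t)
r(P, U) = 2*P*(-15 - 3*U - 3*(-4 + P)/(4 + U)) (r(P, U) = (-3 + (((P - 4)/(U + 4) + U) + 4) - 4*(((P - 4)/(U + 4) + U) + 4))*(P + P) = (-3 + (((-4 + P)/(4 + U) + U) + 4) - 4*(((-4 + P)/(4 + U) + U) + 4))*(2*P) = (-3 + ((U + (-4 + P)/(4 + U)) + 4) - 4*((U + (-4 + P)/(4 + U)) + 4))*(2*P) = (-3 + (4 + U + (-4 + P)/(4 + U)) - 4*(4 + U + (-4 + P)/(4 + U)))*(2*P) = (-3 + (4 + U + (-4 + P)/(4 + U)) + (-16 - 4*U - 4*(-4 + P)/(4 + U)))*(2*P) = (-15 - 3*U - 3*(-4 + P)/(4 + U))*(2*P) = 2*P*(-15 - 3*U - 3*(-4 + P)/(4 + U)))
1075*r(-27, -26) - 896 = 1075*(-6*(-27)*(-27 - 26 + (4 - 26)²)/(4 - 26)) - 896 = 1075*(-6*(-27)*(-27 - 26 + (-22)²)/(-22)) - 896 = 1075*(-6*(-27)*(-1/22)*(-27 - 26 + 484)) - 896 = 1075*(-6*(-27)*(-1/22)*431) - 896 = 1075*(-34911/11) - 896 = -37529325/11 - 896 = -37539181/11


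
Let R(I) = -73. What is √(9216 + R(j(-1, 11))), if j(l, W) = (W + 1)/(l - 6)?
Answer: √9143 ≈ 95.619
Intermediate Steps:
j(l, W) = (1 + W)/(-6 + l)
√(9216 + R(j(-1, 11))) = √(9216 - 73) = √9143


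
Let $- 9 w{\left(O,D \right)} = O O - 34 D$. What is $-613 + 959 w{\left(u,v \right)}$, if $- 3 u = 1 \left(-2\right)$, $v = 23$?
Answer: $\frac{6695953}{81} \approx 82666.0$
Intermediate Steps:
$u = \frac{2}{3}$ ($u = - \frac{1 \left(-2\right)}{3} = \left(- \frac{1}{3}\right) \left(-2\right) = \frac{2}{3} \approx 0.66667$)
$w{\left(O,D \right)} = - \frac{O^{2}}{9} + \frac{34 D}{9}$ ($w{\left(O,D \right)} = - \frac{O O - 34 D}{9} = - \frac{O^{2} - 34 D}{9} = - \frac{O^{2}}{9} + \frac{34 D}{9}$)
$-613 + 959 w{\left(u,v \right)} = -613 + 959 \left(- \frac{\left(\frac{2}{3}\right)^{2}}{9} + \frac{34}{9} \cdot 23\right) = -613 + 959 \left(\left(- \frac{1}{9}\right) \frac{4}{9} + \frac{782}{9}\right) = -613 + 959 \left(- \frac{4}{81} + \frac{782}{9}\right) = -613 + 959 \cdot \frac{7034}{81} = -613 + \frac{6745606}{81} = \frac{6695953}{81}$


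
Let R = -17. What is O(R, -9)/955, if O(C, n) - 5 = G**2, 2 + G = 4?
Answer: 9/955 ≈ 0.0094241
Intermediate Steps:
G = 2 (G = -2 + 4 = 2)
O(C, n) = 9 (O(C, n) = 5 + 2**2 = 5 + 4 = 9)
O(R, -9)/955 = 9/955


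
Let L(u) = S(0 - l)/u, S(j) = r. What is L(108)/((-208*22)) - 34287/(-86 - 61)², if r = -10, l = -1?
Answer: -941371867/593296704 ≈ -1.5867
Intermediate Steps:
S(j) = -10
L(u) = -10/u
L(108)/((-208*22)) - 34287/(-86 - 61)² = (-10/108)/((-208*22)) - 34287/(-86 - 61)² = -10*1/108/(-4576) - 34287/((-147)²) = -5/54*(-1/4576) - 34287/21609 = 5/247104 - 34287*1/21609 = 5/247104 - 11429/7203 = -941371867/593296704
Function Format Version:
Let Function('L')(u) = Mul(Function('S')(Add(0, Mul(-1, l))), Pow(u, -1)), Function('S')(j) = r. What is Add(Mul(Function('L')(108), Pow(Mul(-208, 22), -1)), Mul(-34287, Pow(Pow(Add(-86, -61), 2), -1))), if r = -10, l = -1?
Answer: Rational(-941371867, 593296704) ≈ -1.5867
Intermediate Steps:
Function('S')(j) = -10
Function('L')(u) = Mul(-10, Pow(u, -1))
Add(Mul(Function('L')(108), Pow(Mul(-208, 22), -1)), Mul(-34287, Pow(Pow(Add(-86, -61), 2), -1))) = Add(Mul(Mul(-10, Pow(108, -1)), Pow(Mul(-208, 22), -1)), Mul(-34287, Pow(Pow(Add(-86, -61), 2), -1))) = Add(Mul(Mul(-10, Rational(1, 108)), Pow(-4576, -1)), Mul(-34287, Pow(Pow(-147, 2), -1))) = Add(Mul(Rational(-5, 54), Rational(-1, 4576)), Mul(-34287, Pow(21609, -1))) = Add(Rational(5, 247104), Mul(-34287, Rational(1, 21609))) = Add(Rational(5, 247104), Rational(-11429, 7203)) = Rational(-941371867, 593296704)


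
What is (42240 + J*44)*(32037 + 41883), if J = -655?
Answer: 992006400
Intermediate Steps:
(42240 + J*44)*(32037 + 41883) = (42240 - 655*44)*(32037 + 41883) = (42240 - 28820)*73920 = 13420*73920 = 992006400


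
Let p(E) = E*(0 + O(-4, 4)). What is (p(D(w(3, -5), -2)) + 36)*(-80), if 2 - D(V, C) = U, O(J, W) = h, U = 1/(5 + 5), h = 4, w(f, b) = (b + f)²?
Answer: -3488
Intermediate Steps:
U = ⅒ (U = 1/10 = ⅒ ≈ 0.10000)
O(J, W) = 4
D(V, C) = 19/10 (D(V, C) = 2 - 1*⅒ = 2 - ⅒ = 19/10)
p(E) = 4*E (p(E) = E*(0 + 4) = E*4 = 4*E)
(p(D(w(3, -5), -2)) + 36)*(-80) = (4*(19/10) + 36)*(-80) = (38/5 + 36)*(-80) = (218/5)*(-80) = -3488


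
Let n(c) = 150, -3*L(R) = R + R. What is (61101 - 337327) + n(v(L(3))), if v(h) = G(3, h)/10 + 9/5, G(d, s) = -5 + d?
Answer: -276076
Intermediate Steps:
L(R) = -2*R/3 (L(R) = -(R + R)/3 = -2*R/3)
v(h) = 8/5 (v(h) = (-5 + 3)/10 + 9/5 = -2*⅒ + 9*(⅕) = -⅕ + 9/5 = 8/5)
(61101 - 337327) + n(v(L(3))) = (61101 - 337327) + 150 = -276226 + 150 = -276076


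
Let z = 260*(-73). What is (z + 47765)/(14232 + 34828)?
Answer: 5757/9812 ≈ 0.58673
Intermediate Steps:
z = -18980
(z + 47765)/(14232 + 34828) = (-18980 + 47765)/(14232 + 34828) = 28785/49060 = 28785*(1/49060) = 5757/9812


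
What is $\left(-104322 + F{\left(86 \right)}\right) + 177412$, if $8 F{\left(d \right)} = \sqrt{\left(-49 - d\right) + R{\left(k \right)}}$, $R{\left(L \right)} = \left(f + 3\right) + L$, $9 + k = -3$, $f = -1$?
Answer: $73090 + \frac{i \sqrt{145}}{8} \approx 73090.0 + 1.5052 i$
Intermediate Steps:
$k = -12$ ($k = -9 - 3 = -12$)
$R{\left(L \right)} = 2 + L$ ($R{\left(L \right)} = \left(-1 + 3\right) + L = 2 + L$)
$F{\left(d \right)} = \frac{\sqrt{-59 - d}}{8}$ ($F{\left(d \right)} = \frac{\sqrt{\left(-49 - d\right) + \left(2 - 12\right)}}{8} = \frac{\sqrt{\left(-49 - d\right) - 10}}{8} = \frac{\sqrt{-59 - d}}{8}$)
$\left(-104322 + F{\left(86 \right)}\right) + 177412 = \left(-104322 + \frac{\sqrt{-59 - 86}}{8}\right) + 177412 = \left(-104322 + \frac{\sqrt{-145}}{8}\right) + 177412 = \left(-104322 + \frac{i \sqrt{145}}{8}\right) + 177412 = 73090 + \frac{i \sqrt{145}}{8}$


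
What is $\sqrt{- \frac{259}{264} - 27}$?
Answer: $\frac{i \sqrt{487542}}{132} \approx 5.2897 i$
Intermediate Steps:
$\sqrt{- \frac{259}{264} - 27} = \sqrt{- \frac{7387}{264}} = \frac{i \sqrt{487542}}{132}$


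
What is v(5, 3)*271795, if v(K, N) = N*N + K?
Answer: 3805130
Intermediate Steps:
v(K, N) = K + N² (v(K, N) = N² + K = K + N²)
v(5, 3)*271795 = (5 + 3²)*271795 = (5 + 9)*271795 = 14*271795 = 3805130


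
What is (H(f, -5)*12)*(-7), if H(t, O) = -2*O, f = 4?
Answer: -840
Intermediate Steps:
(H(f, -5)*12)*(-7) = (-2*(-5)*12)*(-7) = (10*12)*(-7) = 120*(-7) = -840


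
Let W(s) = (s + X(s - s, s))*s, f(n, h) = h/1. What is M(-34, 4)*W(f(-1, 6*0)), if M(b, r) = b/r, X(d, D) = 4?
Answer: 0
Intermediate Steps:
f(n, h) = h (f(n, h) = h*1 = h)
W(s) = s*(4 + s) (W(s) = (s + 4)*s = (4 + s)*s = s*(4 + s))
M(-34, 4)*W(f(-1, 6*0)) = (-34/4)*((6*0)*(4 + 6*0)) = (-34*1/4)*(0*(4 + 0)) = -0*4 = -17/2*0 = 0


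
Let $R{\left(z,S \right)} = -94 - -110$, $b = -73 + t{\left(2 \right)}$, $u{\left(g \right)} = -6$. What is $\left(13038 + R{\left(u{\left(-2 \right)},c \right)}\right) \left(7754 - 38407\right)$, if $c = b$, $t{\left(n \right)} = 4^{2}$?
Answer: $-400144262$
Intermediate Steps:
$t{\left(n \right)} = 16$
$b = -57$ ($b = -73 + 16 = -57$)
$c = -57$
$R{\left(z,S \right)} = 16$ ($R{\left(z,S \right)} = -94 + 110 = 16$)
$\left(13038 + R{\left(u{\left(-2 \right)},c \right)}\right) \left(7754 - 38407\right) = \left(13038 + 16\right) \left(7754 - 38407\right) = 13054 \left(-30653\right) = -400144262$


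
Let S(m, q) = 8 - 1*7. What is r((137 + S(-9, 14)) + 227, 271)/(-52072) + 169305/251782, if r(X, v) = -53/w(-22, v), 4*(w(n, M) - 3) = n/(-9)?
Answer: 143320861857/213050374940 ≈ 0.67271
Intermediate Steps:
S(m, q) = 1 (S(m, q) = 8 - 7 = 1)
w(n, M) = 3 - n/36 (w(n, M) = 3 + (n/(-9))/4 = 3 + (n*(-⅑))/4 = 3 + (-n/9)/4 = 3 - n/36)
r(X, v) = -954/65 (r(X, v) = -53/(3 - 1/36*(-22)) = -53/(3 + 11/18) = -53/65/18 = -53*18/65 = -954/65)
r((137 + S(-9, 14)) + 227, 271)/(-52072) + 169305/251782 = -954/65/(-52072) + 169305/251782 = -954/65*(-1/52072) + 169305*(1/251782) = 477/1692340 + 169305/251782 = 143320861857/213050374940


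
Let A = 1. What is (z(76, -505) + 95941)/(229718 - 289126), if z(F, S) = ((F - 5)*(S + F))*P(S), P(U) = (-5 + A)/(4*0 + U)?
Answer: -48328369/30001040 ≈ -1.6109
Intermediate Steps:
P(U) = -4/U (P(U) = (-5 + 1)/(4*0 + U) = -4/(0 + U) = -4/U)
z(F, S) = -4*(-5 + F)*(F + S)/S (z(F, S) = ((F - 5)*(S + F))*(-4/S) = ((-5 + F)*(F + S))*(-4/S) = -4*(-5 + F)*(F + S)/S)
(z(76, -505) + 95941)/(229718 - 289126) = ((20 - 4*76 - 4*76**2/(-505) + 20*76/(-505)) + 95941)/(229718 - 289126) = ((20 - 304 - 4*5776*(-1/505) + 20*76*(-1/505)) + 95941)/(-59408) = ((20 - 304 + 23104/505 - 304/101) + 95941)*(-1/59408) = (-121836/505 + 95941)*(-1/59408) = (48328369/505)*(-1/59408) = -48328369/30001040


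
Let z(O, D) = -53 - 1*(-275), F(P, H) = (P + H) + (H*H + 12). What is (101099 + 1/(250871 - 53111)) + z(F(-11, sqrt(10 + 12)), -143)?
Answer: 20037240961/197760 ≈ 1.0132e+5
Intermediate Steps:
F(P, H) = 12 + H + P + H**2 (F(P, H) = (H + P) + (H**2 + 12) = (H + P) + (12 + H**2) = 12 + H + P + H**2)
z(O, D) = 222 (z(O, D) = -53 + 275 = 222)
(101099 + 1/(250871 - 53111)) + z(F(-11, sqrt(10 + 12)), -143) = (101099 + 1/(250871 - 53111)) + 222 = (101099 + 1/197760) + 222 = 19993338241/197760 + 222 = 20037240961/197760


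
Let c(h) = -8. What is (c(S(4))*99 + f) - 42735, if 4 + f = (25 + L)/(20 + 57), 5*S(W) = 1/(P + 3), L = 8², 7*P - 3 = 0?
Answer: -3351798/77 ≈ -43530.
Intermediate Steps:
P = 3/7 (P = 3/7 + (⅐)*0 = 3/7 + 0 = 3/7 ≈ 0.42857)
L = 64
S(W) = 7/120 (S(W) = 1/(5*(3/7 + 3)) = 1/(5*(24/7)) = (⅕)*(7/24) = 7/120)
f = -219/77 (f = -4 + (25 + 64)/(20 + 57) = -4 + 89/77 = -219/77 ≈ -2.8442)
(c(S(4))*99 + f) - 42735 = (-8*99 - 219/77) - 42735 = (-792 - 219/77) - 42735 = -61203/77 - 42735 = -3351798/77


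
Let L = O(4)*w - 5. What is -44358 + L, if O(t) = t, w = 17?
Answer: -44295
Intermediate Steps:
L = 63 (L = 4*17 - 5 = 68 - 5 = 63)
-44358 + L = -44358 + 63 = -44295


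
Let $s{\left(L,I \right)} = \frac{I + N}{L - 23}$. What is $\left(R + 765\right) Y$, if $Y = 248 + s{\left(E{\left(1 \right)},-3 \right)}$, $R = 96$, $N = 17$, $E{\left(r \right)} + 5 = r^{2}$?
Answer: $\frac{1917734}{9} \approx 2.1308 \cdot 10^{5}$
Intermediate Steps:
$E{\left(r \right)} = -5 + r^{2}$
$s{\left(L,I \right)} = \frac{17 + I}{-23 + L}$ ($s{\left(L,I \right)} = \frac{I + 17}{L - 23} = \frac{17 + I}{-23 + L}$)
$Y = \frac{6682}{27}$ ($Y = 248 + \frac{17 - 3}{-23 - \left(5 - 1^{2}\right)} = 248 + \frac{1}{-23 + \left(-5 + 1\right)} 14 = 248 + \frac{1}{-23 - 4} \cdot 14 = 248 + \frac{1}{-27} \cdot 14 = 248 - \frac{14}{27} = \frac{6682}{27} \approx 247.48$)
$\left(R + 765\right) Y = \left(96 + 765\right) \frac{6682}{27} = 861 \cdot \frac{6682}{27} = \frac{1917734}{9}$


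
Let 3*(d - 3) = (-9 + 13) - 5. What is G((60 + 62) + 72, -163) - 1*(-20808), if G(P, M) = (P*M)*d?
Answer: -190552/3 ≈ -63517.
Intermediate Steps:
d = 8/3 (d = 3 + ((-9 + 13) - 5)/3 = 3 + (4 - 5)/3 = 3 + (⅓)*(-1) = 3 - ⅓ = 8/3 ≈ 2.6667)
G(P, M) = 8*M*P/3 (G(P, M) = (P*M)*(8/3) = (M*P)*(8/3) = 8*M*P/3)
G((60 + 62) + 72, -163) - 1*(-20808) = (8/3)*(-163)*((60 + 62) + 72) - 1*(-20808) = (8/3)*(-163)*(122 + 72) + 20808 = (8/3)*(-163)*194 + 20808 = -252976/3 + 20808 = -190552/3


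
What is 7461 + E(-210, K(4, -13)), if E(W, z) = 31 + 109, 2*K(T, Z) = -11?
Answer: 7601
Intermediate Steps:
K(T, Z) = -11/2 (K(T, Z) = (1/2)*(-11) = -11/2)
E(W, z) = 140
7461 + E(-210, K(4, -13)) = 7461 + 140 = 7601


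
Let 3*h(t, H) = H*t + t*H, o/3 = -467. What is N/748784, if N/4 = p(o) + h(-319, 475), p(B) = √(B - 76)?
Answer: -151525/280794 + I*√1477/187196 ≈ -0.53963 + 0.0002053*I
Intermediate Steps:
o = -1401 (o = 3*(-467) = -1401)
h(t, H) = 2*H*t/3 (h(t, H) = (H*t + t*H)/3 = (H*t + H*t)/3 = (2*H*t)/3 = 2*H*t/3)
p(B) = √(-76 + B)
N = -1212200/3 + 4*I*√1477 (N = 4*(√(-76 - 1401) + (⅔)*475*(-319)) = 4*(√(-1477) - 303050/3) = 4*(I*√1477 - 303050/3) = 4*(-303050/3 + I*√1477) = -1212200/3 + 4*I*√1477 ≈ -4.0407e+5 + 153.73*I)
N/748784 = (-1212200/3 + 4*I*√1477)/748784 = (-1212200/3 + 4*I*√1477)*(1/748784) = -151525/280794 + I*√1477/187196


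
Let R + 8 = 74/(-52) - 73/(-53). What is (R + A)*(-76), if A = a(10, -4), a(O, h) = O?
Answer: -102334/689 ≈ -148.53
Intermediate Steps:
R = -11087/1378 (R = -8 + (74/(-52) - 73/(-53)) = -8 + (74*(-1/52) - 73*(-1/53)) = -8 + (-37/26 + 73/53) = -8 - 63/1378 = -11087/1378 ≈ -8.0457)
A = 10
(R + A)*(-76) = (-11087/1378 + 10)*(-76) = (2693/1378)*(-76) = -102334/689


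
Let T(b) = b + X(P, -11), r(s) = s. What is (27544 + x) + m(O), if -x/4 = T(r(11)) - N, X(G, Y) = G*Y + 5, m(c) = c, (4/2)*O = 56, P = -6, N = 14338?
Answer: 84596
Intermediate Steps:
O = 28 (O = (1/2)*56 = 28)
X(G, Y) = 5 + G*Y
T(b) = 71 + b (T(b) = b + (5 - 6*(-11)) = b + (5 + 66) = b + 71 = 71 + b)
x = 57024 (x = -4*((71 + 11) - 1*14338) = -4*(82 - 14338) = -4*(-14256) = 57024)
(27544 + x) + m(O) = (27544 + 57024) + 28 = 84568 + 28 = 84596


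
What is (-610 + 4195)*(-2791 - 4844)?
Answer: -27371475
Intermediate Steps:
(-610 + 4195)*(-2791 - 4844) = 3585*(-7635) = -27371475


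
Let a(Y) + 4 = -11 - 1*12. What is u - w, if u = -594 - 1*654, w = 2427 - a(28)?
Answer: -3702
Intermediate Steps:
a(Y) = -27 (a(Y) = -4 + (-11 - 1*12) = -4 + (-11 - 12) = -4 - 23 = -27)
w = 2454 (w = 2427 - 1*(-27) = 2427 + 27 = 2454)
u = -1248 (u = -594 - 654 = -1248)
u - w = -1248 - 1*2454 = -1248 - 2454 = -3702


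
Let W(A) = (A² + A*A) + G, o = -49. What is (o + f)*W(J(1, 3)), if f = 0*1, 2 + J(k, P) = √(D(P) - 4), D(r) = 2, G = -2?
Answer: -98 + 392*I*√2 ≈ -98.0 + 554.37*I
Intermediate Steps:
J(k, P) = -2 + I*√2 (J(k, P) = -2 + √(2 - 4) = -2 + √(-2) = -2 + I*√2)
f = 0
W(A) = -2 + 2*A² (W(A) = (A² + A*A) - 2 = (A² + A²) - 2 = 2*A² - 2 = -2 + 2*A²)
(o + f)*W(J(1, 3)) = (-49 + 0)*(-2 + 2*(-2 + I*√2)²) = -49*(-2 + 2*(-2 + I*√2)²) = 98 - 98*(-2 + I*√2)²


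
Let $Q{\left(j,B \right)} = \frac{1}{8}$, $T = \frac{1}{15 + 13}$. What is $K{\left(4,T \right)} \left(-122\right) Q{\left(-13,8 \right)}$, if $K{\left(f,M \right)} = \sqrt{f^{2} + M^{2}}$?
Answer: $- \frac{61 \sqrt{12545}}{112} \approx -61.002$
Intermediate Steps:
$T = \frac{1}{28} \approx 0.035714$
$K{\left(f,M \right)} = \sqrt{M^{2} + f^{2}}$
$Q{\left(j,B \right)} = \frac{1}{8}$
$K{\left(4,T \right)} \left(-122\right) Q{\left(-13,8 \right)} = \sqrt{\left(\frac{1}{28}\right)^{2} + 4^{2}} \left(-122\right) \frac{1}{8} = \sqrt{\frac{1}{784} + 16} \left(-122\right) \frac{1}{8} = \sqrt{\frac{12545}{784}} \left(-122\right) \frac{1}{8} = \frac{\sqrt{12545}}{28} \left(-122\right) \frac{1}{8} = - \frac{61 \sqrt{12545}}{14} \cdot \frac{1}{8} = - \frac{61 \sqrt{12545}}{112}$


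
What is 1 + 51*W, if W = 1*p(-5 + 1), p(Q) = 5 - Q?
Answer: 460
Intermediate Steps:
W = 9 (W = 1*(5 - (-5 + 1)) = 1*(5 - 1*(-4)) = 1*(5 + 4) = 1*9 = 9)
1 + 51*W = 1 + 51*9 = 1 + 459 = 460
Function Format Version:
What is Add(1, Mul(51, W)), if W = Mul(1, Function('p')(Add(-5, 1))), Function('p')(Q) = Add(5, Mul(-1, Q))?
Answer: 460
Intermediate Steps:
W = 9 (W = Mul(1, Add(5, Mul(-1, Add(-5, 1)))) = Mul(1, Add(5, Mul(-1, -4))) = Mul(1, Add(5, 4)) = Mul(1, 9) = 9)
Add(1, Mul(51, W)) = Add(1, Mul(51, 9)) = Add(1, 459) = 460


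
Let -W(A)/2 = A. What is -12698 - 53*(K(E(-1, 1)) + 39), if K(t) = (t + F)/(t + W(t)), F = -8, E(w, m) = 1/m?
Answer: -15136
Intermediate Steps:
W(A) = -2*A
K(t) = -(-8 + t)/t (K(t) = (t - 8)/(t - 2*t) = (-8 + t)/((-t)) = (-8 + t)*(-1/t) = -(-8 + t)/t)
-12698 - 53*(K(E(-1, 1)) + 39) = -12698 - 53*((8 - 1/1)/(1/1) + 39) = -12698 - 53*((8 - 1*1)/1 + 39) = -12698 - 53*(1*(8 - 1) + 39) = -12698 - 53*(1*7 + 39) = -12698 - 53*(7 + 39) = -12698 - 53*46 = -12698 - 2438 = -15136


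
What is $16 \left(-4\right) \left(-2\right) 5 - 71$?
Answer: $569$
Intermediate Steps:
$16 \left(-4\right) \left(-2\right) 5 - 71 = 16 \cdot 8 \cdot 5 - 71 = 16 \cdot 40 - 71 = 640 - 71 = 569$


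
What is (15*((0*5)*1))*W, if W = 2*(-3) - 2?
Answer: 0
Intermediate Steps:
W = -8 (W = -6 - 2 = -8)
(15*((0*5)*1))*W = (15*((0*5)*1))*(-8) = (15*(0*1))*(-8) = (15*0)*(-8) = 0*(-8) = 0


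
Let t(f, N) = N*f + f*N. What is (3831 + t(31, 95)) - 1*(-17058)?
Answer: 26779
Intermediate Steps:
t(f, N) = 2*N*f (t(f, N) = N*f + N*f = 2*N*f)
(3831 + t(31, 95)) - 1*(-17058) = (3831 + 2*95*31) - 1*(-17058) = (3831 + 5890) + 17058 = 9721 + 17058 = 26779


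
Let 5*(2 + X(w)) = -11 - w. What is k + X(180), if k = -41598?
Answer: -208191/5 ≈ -41638.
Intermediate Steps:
X(w) = -21/5 - w/5 (X(w) = -2 + (-11 - w)/5 = -2 + (-11/5 - w/5) = -21/5 - w/5)
k + X(180) = -41598 + (-21/5 - ⅕*180) = -41598 + (-21/5 - 36) = -41598 - 201/5 = -208191/5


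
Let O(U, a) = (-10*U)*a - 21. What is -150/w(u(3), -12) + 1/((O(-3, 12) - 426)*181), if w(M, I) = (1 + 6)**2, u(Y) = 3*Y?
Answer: -2362099/771603 ≈ -3.0613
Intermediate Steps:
O(U, a) = -21 - 10*U*a (O(U, a) = -10*U*a - 21 = -21 - 10*U*a)
w(M, I) = 49 (w(M, I) = 7**2 = 49)
-150/w(u(3), -12) + 1/((O(-3, 12) - 426)*181) = -150/49 + 1/((-21 - 10*(-3)*12) - 426*181) = -150*1/49 + (1/181)/((-21 + 360) - 426) = -150/49 + (1/181)/(339 - 426) = -150/49 + (1/181)/(-87) = -150/49 - 1/87*1/181 = -150/49 - 1/15747 = -2362099/771603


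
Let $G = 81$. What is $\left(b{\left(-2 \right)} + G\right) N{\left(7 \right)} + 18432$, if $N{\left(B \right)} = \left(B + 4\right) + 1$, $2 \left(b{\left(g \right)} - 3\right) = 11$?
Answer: $19506$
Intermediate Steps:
$b{\left(g \right)} = \frac{17}{2}$ ($b{\left(g \right)} = 3 + \frac{1}{2} \cdot 11 = 3 + \frac{11}{2} = \frac{17}{2}$)
$N{\left(B \right)} = 5 + B$ ($N{\left(B \right)} = \left(4 + B\right) + 1 = 5 + B$)
$\left(b{\left(-2 \right)} + G\right) N{\left(7 \right)} + 18432 = \left(\frac{17}{2} + 81\right) \left(5 + 7\right) + 18432 = \frac{179}{2} \cdot 12 + 18432 = 1074 + 18432 = 19506$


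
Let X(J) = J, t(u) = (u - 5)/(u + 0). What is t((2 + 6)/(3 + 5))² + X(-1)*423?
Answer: -407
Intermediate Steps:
t(u) = (-5 + u)/u
t((2 + 6)/(3 + 5))² + X(-1)*423 = ((-5 + (2 + 6)/(3 + 5))/(((2 + 6)/(3 + 5))))² - 1*423 = ((-5 + 8/8)/((8/8)))² - 423 = ((-5 + 8*(⅛))/((8*(⅛))))² - 423 = ((-5 + 1)/1)² - 423 = (1*(-4))² - 423 = (-4)² - 423 = 16 - 423 = -407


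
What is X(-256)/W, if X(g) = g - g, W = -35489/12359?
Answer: 0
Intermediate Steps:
W = -35489/12359 (W = -35489*1/12359 = -35489/12359 ≈ -2.8715)
X(g) = 0
X(-256)/W = 0/(-35489/12359) = 0*(-12359/35489) = 0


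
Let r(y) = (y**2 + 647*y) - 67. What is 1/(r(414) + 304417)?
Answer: 1/743604 ≈ 1.3448e-6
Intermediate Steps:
r(y) = -67 + y**2 + 647*y
1/(r(414) + 304417) = 1/((-67 + 414**2 + 647*414) + 304417) = 1/((-67 + 171396 + 267858) + 304417) = 1/(439187 + 304417) = 1/743604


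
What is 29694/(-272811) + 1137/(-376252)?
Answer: -546791095/4887889732 ≈ -0.11187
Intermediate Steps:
29694/(-272811) + 1137/(-376252) = 29694*(-1/272811) + 1137*(-1/376252) = -1414/12991 - 1137/376252 = -546791095/4887889732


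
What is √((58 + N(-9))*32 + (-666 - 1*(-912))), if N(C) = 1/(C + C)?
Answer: √18902/3 ≈ 45.828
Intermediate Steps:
N(C) = 1/(2*C)
√((58 + N(-9))*32 + (-666 - 1*(-912))) = √((58 + (½)/(-9))*32 + (-666 - 1*(-912))) = √((58 + (½)*(-⅑))*32 + (-666 + 912)) = √((58 - 1/18)*32 + 246) = √((1043/18)*32 + 246) = √(16688/9 + 246) = √(18902/9) = √18902/3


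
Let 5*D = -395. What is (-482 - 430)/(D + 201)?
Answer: -456/61 ≈ -7.4754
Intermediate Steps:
D = -79 (D = (⅕)*(-395) = -79)
(-482 - 430)/(D + 201) = (-482 - 430)/(-79 + 201) = -912/122 = -912*1/122 = -456/61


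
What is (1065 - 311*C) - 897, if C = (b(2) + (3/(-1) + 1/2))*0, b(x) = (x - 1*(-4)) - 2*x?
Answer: 168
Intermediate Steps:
b(x) = 4 - x (b(x) = (x + 4) - 2*x = (4 + x) - 2*x = 4 - x)
C = 0 (C = ((4 - 1*2) + (3/(-1) + 1/2))*0 = ((4 - 2) + (3*(-1) + 1*(½)))*0 = (2 + (-3 + ½))*0 = (2 - 5/2)*0 = -½*0 = 0)
(1065 - 311*C) - 897 = (1065 - 311*0) - 897 = (1065 + 0) - 897 = 1065 - 897 = 168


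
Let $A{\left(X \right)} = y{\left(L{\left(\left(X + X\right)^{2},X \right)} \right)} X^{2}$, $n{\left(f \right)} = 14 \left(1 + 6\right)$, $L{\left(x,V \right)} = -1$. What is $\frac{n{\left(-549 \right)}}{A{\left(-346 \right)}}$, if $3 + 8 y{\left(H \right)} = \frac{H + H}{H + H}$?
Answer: $- \frac{98}{29929} \approx -0.0032744$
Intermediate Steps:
$n{\left(f \right)} = 98$ ($n{\left(f \right)} = 14 \cdot 7 = 98$)
$y{\left(H \right)} = - \frac{1}{4}$ ($y{\left(H \right)} = - \frac{3}{8} + \frac{\left(H + H\right) \frac{1}{H + H}}{8} = - \frac{3}{8} + \frac{2 H \frac{1}{2 H}}{8} = - \frac{3}{8} + \frac{1}{8} \cdot 1 = - \frac{3}{8} + \frac{1}{8} = - \frac{1}{4}$)
$A{\left(X \right)} = - \frac{X^{2}}{4}$
$\frac{n{\left(-549 \right)}}{A{\left(-346 \right)}} = \frac{98}{\left(- \frac{1}{4}\right) \left(-346\right)^{2}} = \frac{98}{\left(- \frac{1}{4}\right) 119716} = \frac{98}{-29929} = 98 \left(- \frac{1}{29929}\right) = - \frac{98}{29929}$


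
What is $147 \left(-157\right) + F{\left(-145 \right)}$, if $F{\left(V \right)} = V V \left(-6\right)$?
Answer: $-149229$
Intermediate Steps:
$F{\left(V \right)} = - 6 V^{2}$ ($F{\left(V \right)} = V^{2} \left(-6\right) = - 6 V^{2}$)
$147 \left(-157\right) + F{\left(-145 \right)} = 147 \left(-157\right) - 6 \left(-145\right)^{2} = -23079 - 126150 = -149229$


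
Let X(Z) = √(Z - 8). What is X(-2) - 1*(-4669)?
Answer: 4669 + I*√10 ≈ 4669.0 + 3.1623*I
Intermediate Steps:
X(Z) = √(-8 + Z)
X(-2) - 1*(-4669) = √(-8 - 2) - 1*(-4669) = √(-10) + 4669 = I*√10 + 4669 = 4669 + I*√10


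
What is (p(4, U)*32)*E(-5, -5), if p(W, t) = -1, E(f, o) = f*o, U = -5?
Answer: -800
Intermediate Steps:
(p(4, U)*32)*E(-5, -5) = (-1*32)*(-5*(-5)) = -32*25 = -800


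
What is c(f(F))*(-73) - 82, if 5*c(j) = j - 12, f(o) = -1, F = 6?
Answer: 539/5 ≈ 107.80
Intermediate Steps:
c(j) = -12/5 + j/5 (c(j) = (j - 12)/5 = (-12 + j)/5 = -12/5 + j/5)
c(f(F))*(-73) - 82 = (-12/5 + (⅕)*(-1))*(-73) - 82 = (-12/5 - ⅕)*(-73) - 82 = -13/5*(-73) - 82 = 949/5 - 82 = 539/5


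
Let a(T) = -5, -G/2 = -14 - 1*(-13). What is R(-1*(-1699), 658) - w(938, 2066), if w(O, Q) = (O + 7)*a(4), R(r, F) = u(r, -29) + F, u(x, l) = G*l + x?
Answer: 7024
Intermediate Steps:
G = 2 (G = -2*(-14 - 1*(-13)) = -2*(-14 + 13) = -2*(-1) = 2)
u(x, l) = x + 2*l (u(x, l) = 2*l + x = x + 2*l)
R(r, F) = -58 + F + r (R(r, F) = (r + 2*(-29)) + F = (r - 58) + F = (-58 + r) + F = -58 + F + r)
w(O, Q) = -35 - 5*O (w(O, Q) = (O + 7)*(-5) = (7 + O)*(-5) = -35 - 5*O)
R(-1*(-1699), 658) - w(938, 2066) = (-58 + 658 - 1*(-1699)) - (-35 - 5*938) = (-58 + 658 + 1699) - (-35 - 4690) = 2299 - 1*(-4725) = 2299 + 4725 = 7024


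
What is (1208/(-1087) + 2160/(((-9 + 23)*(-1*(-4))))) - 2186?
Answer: -16348240/7609 ≈ -2148.5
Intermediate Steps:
(1208/(-1087) + 2160/(((-9 + 23)*(-1*(-4))))) - 2186 = (1208*(-1/1087) + 2160/((14*4))) - 2186 = (-1208/1087 + 2160/56) - 2186 = (-1208/1087 + 2160*(1/56)) - 2186 = (-1208/1087 + 270/7) - 2186 = 285034/7609 - 2186 = -16348240/7609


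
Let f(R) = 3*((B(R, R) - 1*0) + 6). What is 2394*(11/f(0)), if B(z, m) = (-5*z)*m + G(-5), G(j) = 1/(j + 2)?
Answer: 26334/17 ≈ 1549.1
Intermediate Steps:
G(j) = 1/(2 + j)
B(z, m) = -⅓ - 5*m*z (B(z, m) = (-5*z)*m + 1/(2 - 5) = -5*m*z + 1/(-3) = -5*m*z - ⅓ = -⅓ - 5*m*z)
f(R) = 17 - 15*R² (f(R) = 3*(((-⅓ - 5*R*R) - 1*0) + 6) = 3*(((-⅓ - 5*R²) + 0) + 6) = 3*((-⅓ - 5*R²) + 6) = 3*(17/3 - 5*R²) = 17 - 15*R²)
2394*(11/f(0)) = 2394*(11/(17 - 15*0²)) = 2394*(11/(17 - 15*0)) = 2394*(11/(17 + 0)) = 2394*(11/17) = 26334/17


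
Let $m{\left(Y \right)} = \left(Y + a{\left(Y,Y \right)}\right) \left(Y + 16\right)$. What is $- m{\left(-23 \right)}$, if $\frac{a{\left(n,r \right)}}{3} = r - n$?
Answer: $-161$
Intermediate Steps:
$a{\left(n,r \right)} = - 3 n + 3 r$ ($a{\left(n,r \right)} = 3 \left(r - n\right) = - 3 n + 3 r$)
$m{\left(Y \right)} = Y \left(16 + Y\right)$ ($m{\left(Y \right)} = \left(Y + \left(- 3 Y + 3 Y\right)\right) \left(Y + 16\right) = \left(Y + 0\right) \left(16 + Y\right) = Y \left(16 + Y\right)$)
$- m{\left(-23 \right)} = - \left(-23\right) \left(16 - 23\right) = - \left(-23\right) \left(-7\right) = \left(-1\right) 161 = -161$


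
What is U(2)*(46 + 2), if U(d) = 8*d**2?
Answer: 1536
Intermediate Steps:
U(2)*(46 + 2) = (8*2**2)*(46 + 2) = (8*4)*48 = 32*48 = 1536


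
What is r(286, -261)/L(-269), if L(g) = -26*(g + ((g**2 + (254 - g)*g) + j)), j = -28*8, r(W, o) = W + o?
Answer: 25/1789294 ≈ 1.3972e-5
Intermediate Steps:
j = -224
L(g) = 5824 - 26*g - 26*g**2 - 26*g*(254 - g) (L(g) = -26*(g + ((g**2 + (254 - g)*g) - 224)) = -26*(g + ((g**2 + g*(254 - g)) - 224)) = -26*(g + (-224 + g**2 + g*(254 - g))) = -26*(-224 + g + g**2 + g*(254 - g)) = 5824 - 26*g - 26*g**2 - 26*g*(254 - g))
r(286, -261)/L(-269) = (286 - 261)/(5824 - 6630*(-269)) = 25/(5824 + 1783470) = 25/1789294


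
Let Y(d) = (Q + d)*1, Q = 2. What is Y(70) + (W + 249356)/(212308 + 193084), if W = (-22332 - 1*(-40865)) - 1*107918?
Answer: 29348195/405392 ≈ 72.395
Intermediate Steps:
W = -89385 (W = (-22332 + 40865) - 107918 = 18533 - 107918 = -89385)
Y(d) = 2 + d (Y(d) = (2 + d)*1 = 2 + d)
Y(70) + (W + 249356)/(212308 + 193084) = (2 + 70) + (-89385 + 249356)/(212308 + 193084) = 72 + 159971/405392 = 29348195/405392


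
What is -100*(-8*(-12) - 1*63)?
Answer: -3300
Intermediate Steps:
-100*(-8*(-12) - 1*63) = -100*(96 - 63) = -100*33 = -3300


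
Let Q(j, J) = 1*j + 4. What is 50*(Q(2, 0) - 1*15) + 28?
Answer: -422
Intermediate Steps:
Q(j, J) = 4 + j (Q(j, J) = j + 4 = 4 + j)
50*(Q(2, 0) - 1*15) + 28 = 50*((4 + 2) - 1*15) + 28 = 50*(6 - 15) + 28 = 50*(-9) + 28 = -450 + 28 = -422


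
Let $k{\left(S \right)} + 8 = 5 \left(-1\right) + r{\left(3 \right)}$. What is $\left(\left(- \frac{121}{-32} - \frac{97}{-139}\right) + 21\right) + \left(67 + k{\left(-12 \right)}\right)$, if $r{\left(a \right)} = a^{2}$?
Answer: $\frac{393555}{4448} \approx 88.479$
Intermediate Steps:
$k{\left(S \right)} = -4$ ($k{\left(S \right)} = -8 + \left(5 \left(-1\right) + 3^{2}\right) = -8 + \left(-5 + 9\right) = -8 + 4 = -4$)
$\left(\left(- \frac{121}{-32} - \frac{97}{-139}\right) + 21\right) + \left(67 + k{\left(-12 \right)}\right) = \left(\left(- \frac{121}{-32} - \frac{97}{-139}\right) + 21\right) + \left(67 - 4\right) = \left(\left(\left(-121\right) \left(- \frac{1}{32}\right) - - \frac{97}{139}\right) + 21\right) + 63 = \left(\left(\frac{121}{32} + \frac{97}{139}\right) + 21\right) + 63 = \left(\frac{19923}{4448} + 21\right) + 63 = \frac{113331}{4448} + 63 = \frac{393555}{4448}$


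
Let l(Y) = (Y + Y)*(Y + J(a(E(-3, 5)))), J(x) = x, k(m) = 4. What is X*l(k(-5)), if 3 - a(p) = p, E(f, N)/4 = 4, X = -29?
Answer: 2088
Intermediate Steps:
E(f, N) = 16 (E(f, N) = 4*4 = 16)
a(p) = 3 - p
l(Y) = 2*Y*(-13 + Y) (l(Y) = (Y + Y)*(Y + (3 - 1*16)) = (2*Y)*(Y + (3 - 16)) = (2*Y)*(Y - 13) = (2*Y)*(-13 + Y) = 2*Y*(-13 + Y))
X*l(k(-5)) = -58*4*(-13 + 4) = -58*4*(-9) = -29*(-72) = 2088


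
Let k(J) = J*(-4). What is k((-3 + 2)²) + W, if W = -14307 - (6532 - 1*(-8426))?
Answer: -29269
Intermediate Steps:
k(J) = -4*J
W = -29265 (W = -14307 - (6532 + 8426) = -14307 - 1*14958 = -14307 - 14958 = -29265)
k((-3 + 2)²) + W = -4*(-3 + 2)² - 29265 = -4*(-1)² - 29265 = -4*1 - 29265 = -4 - 29265 = -29269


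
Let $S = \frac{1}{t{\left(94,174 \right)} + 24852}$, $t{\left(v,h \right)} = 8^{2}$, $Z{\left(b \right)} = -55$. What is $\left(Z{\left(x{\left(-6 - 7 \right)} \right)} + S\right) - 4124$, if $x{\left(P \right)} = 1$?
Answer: $- \frac{104123963}{24916} \approx -4179.0$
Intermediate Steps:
$t{\left(v,h \right)} = 64$
$S = \frac{1}{24916}$ ($S = \frac{1}{64 + 24852} = \frac{1}{24916} \approx 4.0135 \cdot 10^{-5}$)
$\left(Z{\left(x{\left(-6 - 7 \right)} \right)} + S\right) - 4124 = \left(-55 + \frac{1}{24916}\right) - 4124 = - \frac{1370379}{24916} - 4124 = - \frac{104123963}{24916}$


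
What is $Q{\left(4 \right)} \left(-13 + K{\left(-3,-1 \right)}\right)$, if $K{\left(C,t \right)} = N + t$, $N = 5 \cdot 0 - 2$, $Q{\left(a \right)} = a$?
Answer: $-64$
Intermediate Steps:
$N = -2$ ($N = 0 - 2 = -2$)
$K{\left(C,t \right)} = -2 + t$
$Q{\left(4 \right)} \left(-13 + K{\left(-3,-1 \right)}\right) = 4 \left(-13 - 3\right) = 4 \left(-16\right) = -64$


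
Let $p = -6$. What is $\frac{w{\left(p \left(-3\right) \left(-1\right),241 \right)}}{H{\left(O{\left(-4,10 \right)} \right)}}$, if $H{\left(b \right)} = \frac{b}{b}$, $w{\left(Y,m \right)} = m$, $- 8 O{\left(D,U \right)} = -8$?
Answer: $241$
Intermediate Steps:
$O{\left(D,U \right)} = 1$ ($O{\left(D,U \right)} = \left(- \frac{1}{8}\right) \left(-8\right) = 1$)
$H{\left(b \right)} = 1$
$\frac{w{\left(p \left(-3\right) \left(-1\right),241 \right)}}{H{\left(O{\left(-4,10 \right)} \right)}} = \frac{241}{1} = 241 \cdot 1 = 241$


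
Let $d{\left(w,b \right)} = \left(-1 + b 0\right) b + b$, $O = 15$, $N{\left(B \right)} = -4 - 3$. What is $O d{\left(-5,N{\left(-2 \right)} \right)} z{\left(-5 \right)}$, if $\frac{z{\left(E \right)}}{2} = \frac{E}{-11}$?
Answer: $0$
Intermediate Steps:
$z{\left(E \right)} = - \frac{2 E}{11}$ ($z{\left(E \right)} = 2 \frac{E}{-11} = 2 E \left(- \frac{1}{11}\right) = 2 \left(- \frac{E}{11}\right) = - \frac{2 E}{11}$)
$N{\left(B \right)} = -7$
$d{\left(w,b \right)} = 0$ ($d{\left(w,b \right)} = \left(-1 + 0\right) b + b = - b + b = 0$)
$O d{\left(-5,N{\left(-2 \right)} \right)} z{\left(-5 \right)} = 15 \cdot 0 \left(\left(- \frac{2}{11}\right) \left(-5\right)\right) = 0 \cdot \frac{10}{11} = 0$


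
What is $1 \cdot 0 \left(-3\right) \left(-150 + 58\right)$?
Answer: $0$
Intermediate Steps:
$1 \cdot 0 \left(-3\right) \left(-150 + 58\right) = 0 \left(-3\right) \left(-92\right) = 0 \left(-92\right) = 0$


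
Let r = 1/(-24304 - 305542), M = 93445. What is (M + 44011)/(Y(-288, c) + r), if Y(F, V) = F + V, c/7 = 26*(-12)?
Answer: -45339311776/815379313 ≈ -55.605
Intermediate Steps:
c = -2184 (c = 7*(26*(-12)) = 7*(-312) = -2184)
r = -1/329846 (r = 1/(-329846) = -1/329846 ≈ -3.0317e-6)
(M + 44011)/(Y(-288, c) + r) = (93445 + 44011)/((-288 - 2184) - 1/329846) = 137456/(-2472 - 1/329846) = 137456/(-815379313/329846) = 137456*(-329846/815379313) = -45339311776/815379313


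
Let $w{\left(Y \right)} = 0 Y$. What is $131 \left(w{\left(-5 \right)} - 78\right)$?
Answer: $-10218$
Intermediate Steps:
$w{\left(Y \right)} = 0$
$131 \left(w{\left(-5 \right)} - 78\right) = 131 \left(0 - 78\right) = 131 \left(-78\right) = -10218$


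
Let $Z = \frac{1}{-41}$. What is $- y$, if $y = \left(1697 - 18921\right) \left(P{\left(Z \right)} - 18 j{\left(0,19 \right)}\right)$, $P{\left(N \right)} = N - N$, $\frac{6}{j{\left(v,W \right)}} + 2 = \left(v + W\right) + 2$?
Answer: $- \frac{1860192}{19} \approx -97905.0$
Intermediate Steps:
$j{\left(v,W \right)} = \frac{6}{W + v}$ ($j{\left(v,W \right)} = \frac{6}{-2 + \left(\left(v + W\right) + 2\right)} = \frac{6}{-2 + \left(\left(W + v\right) + 2\right)} = \frac{6}{-2 + \left(2 + W + v\right)} = \frac{6}{W + v}$)
$Z = - \frac{1}{41} \approx -0.02439$
$P{\left(N \right)} = 0$
$y = \frac{1860192}{19}$ ($y = \left(1697 - 18921\right) \left(0 - 18 \frac{6}{19 + 0}\right) = - 17224 \left(0 - 18 \cdot \frac{6}{19}\right) = - 17224 \left(0 - 18 \cdot 6 \cdot \frac{1}{19}\right) = - 17224 \left(0 - \frac{108}{19}\right) = \left(-17224\right) \left(- \frac{108}{19}\right) = \frac{1860192}{19} \approx 97905.0$)
$- y = \left(-1\right) \frac{1860192}{19} = - \frac{1860192}{19}$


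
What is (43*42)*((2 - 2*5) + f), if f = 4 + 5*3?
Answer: 19866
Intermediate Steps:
f = 19 (f = 4 + 15 = 19)
(43*42)*((2 - 2*5) + f) = (43*42)*((2 - 2*5) + 19) = 1806*((2 - 10) + 19) = 1806*(-8 + 19) = 1806*11 = 19866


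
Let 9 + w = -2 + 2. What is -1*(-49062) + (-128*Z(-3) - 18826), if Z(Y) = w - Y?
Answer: 31004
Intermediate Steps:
w = -9 (w = -9 + (-2 + 2) = -9 + 0 = -9)
Z(Y) = -9 - Y
-1*(-49062) + (-128*Z(-3) - 18826) = -1*(-49062) + (-128*(-9 - 1*(-3)) - 18826) = 49062 + (-128*(-9 + 3) - 18826) = 49062 + (-128*(-6) - 18826) = 49062 + (768 - 18826) = 49062 - 18058 = 31004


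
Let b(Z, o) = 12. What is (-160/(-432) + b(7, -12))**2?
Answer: 111556/729 ≈ 153.03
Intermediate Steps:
(-160/(-432) + b(7, -12))**2 = (-160/(-432) + 12)**2 = (-160*(-1/432) + 12)**2 = (10/27 + 12)**2 = (334/27)**2 = 111556/729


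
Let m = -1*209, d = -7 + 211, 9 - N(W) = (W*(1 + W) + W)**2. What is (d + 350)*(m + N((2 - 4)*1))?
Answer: -110800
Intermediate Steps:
N(W) = 9 - (W + W*(1 + W))**2 (N(W) = 9 - (W*(1 + W) + W)**2 = 9 - (W + W*(1 + W))**2)
d = 204
m = -209
(d + 350)*(m + N((2 - 4)*1)) = (204 + 350)*(-209 + (9 - ((2 - 4)*1)**2*(2 + (2 - 4)*1)**2)) = 554*(-209 + (9 - (-2*1)**2*(2 - 2*1)**2)) = 554*(-209 + (9 - 1*(-2)**2*(2 - 2)**2)) = 554*(-209 + (9 - 1*4*0**2)) = 554*(-209 + (9 - 1*4*0)) = 554*(-209 + (9 + 0)) = 554*(-209 + 9) = 554*(-200) = -110800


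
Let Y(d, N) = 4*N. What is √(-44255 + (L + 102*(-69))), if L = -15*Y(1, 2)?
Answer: I*√51413 ≈ 226.74*I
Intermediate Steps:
L = -120 (L = -60*2 = -15*8 = -120)
√(-44255 + (L + 102*(-69))) = √(-44255 + (-120 + 102*(-69))) = √(-44255 + (-120 - 7038)) = √(-44255 - 7158) = √(-51413) = I*√51413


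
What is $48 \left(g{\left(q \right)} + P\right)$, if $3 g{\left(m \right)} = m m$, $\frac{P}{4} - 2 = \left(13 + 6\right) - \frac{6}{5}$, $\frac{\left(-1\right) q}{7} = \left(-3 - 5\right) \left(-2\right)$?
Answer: $\frac{1022528}{5} \approx 2.0451 \cdot 10^{5}$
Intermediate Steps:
$q = -112$ ($q = - 7 \left(-3 - 5\right) \left(-2\right) = - 7 \left(\left(-8\right) \left(-2\right)\right) = \left(-7\right) 16 = -112$)
$P = \frac{396}{5}$ ($P = 8 + 4 \left(\left(13 + 6\right) - \frac{6}{5}\right) = 8 + 4 \left(19 - \frac{6}{5}\right) = 8 + 4 \cdot \frac{89}{5} = 8 + \frac{356}{5} = \frac{396}{5} \approx 79.2$)
$g{\left(m \right)} = \frac{m^{2}}{3}$ ($g{\left(m \right)} = \frac{m m}{3} = \frac{m^{2}}{3}$)
$48 \left(g{\left(q \right)} + P\right) = 48 \left(\frac{\left(-112\right)^{2}}{3} + \frac{396}{5}\right) = 48 \left(\frac{1}{3} \cdot 12544 + \frac{396}{5}\right) = 48 \left(\frac{12544}{3} + \frac{396}{5}\right) = 48 \cdot \frac{63908}{15} = \frac{1022528}{5}$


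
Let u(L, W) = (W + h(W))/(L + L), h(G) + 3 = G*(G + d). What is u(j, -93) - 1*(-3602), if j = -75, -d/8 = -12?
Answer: 7209/2 ≈ 3604.5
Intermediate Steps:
d = 96 (d = -8*(-12) = 96)
h(G) = -3 + G*(96 + G) (h(G) = -3 + G*(G + 96) = -3 + G*(96 + G))
u(L, W) = (-3 + W² + 97*W)/(2*L) (u(L, W) = (W + (-3 + W² + 96*W))/(L + L) = (-3 + W² + 97*W)/((2*L)) = (-3 + W² + 97*W)*(1/(2*L)) = (-3 + W² + 97*W)/(2*L))
u(j, -93) - 1*(-3602) = (½)*(-3 + (-93)² + 97*(-93))/(-75) - 1*(-3602) = (½)*(-1/75)*(-3 + 8649 - 9021) + 3602 = (½)*(-1/75)*(-375) + 3602 = 5/2 + 3602 = 7209/2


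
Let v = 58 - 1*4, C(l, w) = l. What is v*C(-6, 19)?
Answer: -324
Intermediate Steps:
v = 54 (v = 58 - 4 = 54)
v*C(-6, 19) = 54*(-6) = -324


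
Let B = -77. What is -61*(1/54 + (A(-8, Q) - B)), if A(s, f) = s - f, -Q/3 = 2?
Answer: -247111/54 ≈ -4576.1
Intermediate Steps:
Q = -6 (Q = -3*2 = -6)
-61*(1/54 + (A(-8, Q) - B)) = -61*(1/54 + ((-8 - 1*(-6)) - 1*(-77))) = -61*(1/54 + ((-8 + 6) + 77)) = -61*(1/54 + (-2 + 77)) = -61*(1/54 + 75) = -61*4051/54 = -247111/54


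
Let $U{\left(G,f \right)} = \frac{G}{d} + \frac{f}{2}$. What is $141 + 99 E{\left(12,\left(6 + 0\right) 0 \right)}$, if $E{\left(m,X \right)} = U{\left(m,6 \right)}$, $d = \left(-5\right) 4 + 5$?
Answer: $\frac{1794}{5} \approx 358.8$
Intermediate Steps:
$d = -15$ ($d = -20 + 5 = -15$)
$U{\left(G,f \right)} = \frac{f}{2} - \frac{G}{15}$ ($U{\left(G,f \right)} = \frac{G}{-15} + \frac{f}{2} = G \left(- \frac{1}{15}\right) + f \frac{1}{2} = - \frac{G}{15} + \frac{f}{2} = \frac{f}{2} - \frac{G}{15}$)
$E{\left(m,X \right)} = 3 - \frac{m}{15}$ ($E{\left(m,X \right)} = \frac{1}{2} \cdot 6 - \frac{m}{15} = 3 - \frac{m}{15}$)
$141 + 99 E{\left(12,\left(6 + 0\right) 0 \right)} = 141 + 99 \left(3 - \frac{4}{5}\right) = 141 + 99 \cdot \frac{11}{5} = 141 + \frac{1089}{5} = \frac{1794}{5}$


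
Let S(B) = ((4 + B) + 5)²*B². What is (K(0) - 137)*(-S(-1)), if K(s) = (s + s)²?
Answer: 8768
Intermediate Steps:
S(B) = B²*(9 + B)² (S(B) = (9 + B)²*B² = B²*(9 + B)²)
K(s) = 4*s² (K(s) = (2*s)² = 4*s²)
(K(0) - 137)*(-S(-1)) = (4*0² - 137)*(-(-1)²*(9 - 1)²) = (4*0 - 137)*(-8²) = (0 - 137)*(-64) = -(-137)*64 = -137*(-64) = 8768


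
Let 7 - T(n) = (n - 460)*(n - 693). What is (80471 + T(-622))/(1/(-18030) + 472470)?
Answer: -24202606560/8518634099 ≈ -2.8411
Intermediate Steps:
T(n) = 7 - (-693 + n)*(-460 + n) (T(n) = 7 - (n - 460)*(n - 693) = 7 - (-460 + n)*(-693 + n) = 7 - (-693 + n)*(-460 + n))
(80471 + T(-622))/(1/(-18030) + 472470) = (80471 + (-318773 - 1*(-622)² + 1153*(-622)))/(1/(-18030) + 472470) = (80471 + (-318773 - 1*386884 - 717166))/(-1/18030 + 472470) = (80471 + (-318773 - 386884 - 717166))/(8518634099/18030) = (80471 - 1422823)*(18030/8518634099) = -1342352*18030/8518634099 = -24202606560/8518634099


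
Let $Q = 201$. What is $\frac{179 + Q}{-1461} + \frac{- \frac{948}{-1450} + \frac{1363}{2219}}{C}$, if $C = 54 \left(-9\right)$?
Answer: $- \frac{100029659747}{380768084550} \approx -0.2627$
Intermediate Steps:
$C = -486$
$\frac{179 + Q}{-1461} + \frac{- \frac{948}{-1450} + \frac{1363}{2219}}{C} = \frac{179 + 201}{-1461} + \frac{- \frac{948}{-1450} + \frac{1363}{2219}}{-486} = 380 \left(- \frac{1}{1461}\right) + \left(\left(-948\right) \left(- \frac{1}{1450}\right) + 1363 \cdot \frac{1}{2219}\right) \left(- \frac{1}{486}\right) = - \frac{380}{1461} + \left(\frac{474}{725} + \frac{1363}{2219}\right) \left(- \frac{1}{486}\right) = - \frac{380}{1461} + \frac{2039981}{1608775} \left(- \frac{1}{486}\right) = - \frac{380}{1461} - \frac{2039981}{781864650} = - \frac{100029659747}{380768084550}$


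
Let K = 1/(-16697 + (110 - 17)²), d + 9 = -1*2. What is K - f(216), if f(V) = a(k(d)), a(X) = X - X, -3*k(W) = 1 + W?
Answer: -1/8048 ≈ -0.00012425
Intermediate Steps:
d = -11 (d = -9 - 1*2 = -9 - 2 = -11)
k(W) = -⅓ - W/3 (k(W) = -(1 + W)/3 = -⅓ - W/3)
K = -1/8048 (K = 1/(-16697 + 93²) = 1/(-16697 + 8649) = 1/(-8048) = -1/8048 ≈ -0.00012425)
a(X) = 0
f(V) = 0
K - f(216) = -1/8048 - 1*0 = -1/8048 + 0 = -1/8048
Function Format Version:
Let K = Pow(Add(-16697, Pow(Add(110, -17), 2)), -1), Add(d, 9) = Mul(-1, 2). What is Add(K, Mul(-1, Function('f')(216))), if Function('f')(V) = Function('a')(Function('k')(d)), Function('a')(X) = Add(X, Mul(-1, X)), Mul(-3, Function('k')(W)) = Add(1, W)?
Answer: Rational(-1, 8048) ≈ -0.00012425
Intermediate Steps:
d = -11 (d = Add(-9, Mul(-1, 2)) = Add(-9, -2) = -11)
Function('k')(W) = Add(Rational(-1, 3), Mul(Rational(-1, 3), W)) (Function('k')(W) = Mul(Rational(-1, 3), Add(1, W)) = Add(Rational(-1, 3), Mul(Rational(-1, 3), W)))
K = Rational(-1, 8048) (K = Pow(Add(-16697, Pow(93, 2)), -1) = Pow(Add(-16697, 8649), -1) = Pow(-8048, -1) = Rational(-1, 8048) ≈ -0.00012425)
Function('a')(X) = 0
Function('f')(V) = 0
Add(K, Mul(-1, Function('f')(216))) = Add(Rational(-1, 8048), Mul(-1, 0)) = Add(Rational(-1, 8048), 0) = Rational(-1, 8048)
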